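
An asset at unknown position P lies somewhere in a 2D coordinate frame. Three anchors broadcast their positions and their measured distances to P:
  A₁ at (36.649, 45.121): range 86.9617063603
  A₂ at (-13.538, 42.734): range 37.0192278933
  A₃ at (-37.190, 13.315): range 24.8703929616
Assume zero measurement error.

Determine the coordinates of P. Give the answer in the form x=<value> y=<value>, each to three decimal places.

x=-49.699 y=34.810

eq1: (x − 36.649)² + (y − 45.121)² = 86.9617063603²
eq2: (x + 13.538)² + (y − 42.734)² = 37.0192278933²
eq3: (x + 37.190)² + (y − 13.315)² = 24.8703929616²
eq1−eq2, eq1−eq3 (x²,y² cancel):
  -100.374·x − 4.774·y = 4822.333497
  -147.678·x − 63.612·y = 5125.133410
det = -100.374·-63.612 − -4.774·-147.678 = 5679.976116
x = (4822.333497·-63.612 − -4.774·5125.133410) / 5679.976116 = -49.699310
y = (-100.374·5125.133410 − 4822.333497·-147.678) / 5679.976116 = 34.810433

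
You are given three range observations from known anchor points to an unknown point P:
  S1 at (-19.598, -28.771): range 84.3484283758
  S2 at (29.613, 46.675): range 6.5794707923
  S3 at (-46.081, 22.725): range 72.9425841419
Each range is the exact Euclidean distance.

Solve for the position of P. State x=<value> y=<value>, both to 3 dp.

x=23.829 y=43.539

eq1: (x + 19.598)² + (y + 28.771)² = 84.3484283758²
eq2: (x − 29.613)² + (y − 46.675)² = 6.5794707923²
eq3: (x + 46.081)² + (y − 22.725)² = 72.9425841419²
eq1−eq3, eq1−eq2 (x²,y² cancel):
  -52.966·x + 102.992·y = 3222.068929
  98.422·x + 150.892·y = 8915.001283
det = -52.966·150.892 − 102.992·98.422 = -18128.824296
x = (3222.068929·150.892 − 102.992·8915.001283) / -18128.824296 = 23.828869
y = (-52.966·8915.001283 − 3222.068929·98.422) / -18128.824296 = 43.539196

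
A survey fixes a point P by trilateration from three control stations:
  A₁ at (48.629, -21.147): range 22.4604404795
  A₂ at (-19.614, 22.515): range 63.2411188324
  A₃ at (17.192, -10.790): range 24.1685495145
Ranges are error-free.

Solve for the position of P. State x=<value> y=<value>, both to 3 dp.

x=39.185 y=-0.769

eq1: (x − 48.629)² + (y + 21.147)² = 22.4604404795²
eq2: (x + 19.614)² + (y − 22.515)² = 63.2411188324²
eq3: (x − 17.192)² + (y + 10.790)² = 24.1685495145²
eq1−eq3, eq1−eq2 (x²,y² cancel):
  -62.874·x + 20.714·y = -2479.633685
  -136.486·x + 87.324·y = -5415.308754
det = -62.874·87.324 − 20.714·-136.486 = -2663.238172
x = (-2479.633685·87.324 − 20.714·-5415.308754) / -2663.238172 = 39.184939
y = (-62.874·-5415.308754 − -2479.633685·-136.486) / -2663.238172 = -0.768553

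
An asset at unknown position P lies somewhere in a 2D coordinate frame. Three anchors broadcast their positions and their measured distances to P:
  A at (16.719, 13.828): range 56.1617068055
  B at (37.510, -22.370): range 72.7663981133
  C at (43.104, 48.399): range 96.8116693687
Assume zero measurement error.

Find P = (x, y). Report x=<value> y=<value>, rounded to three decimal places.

x=-34.181 y=-9.906

eq1: (x − 16.719)² + (y − 13.828)² = 56.1617068055²
eq2: (x − 37.510)² + (y + 22.370)² = 72.7663981133²
eq3: (x − 43.104)² + (y − 48.399)² = 96.8116693687²
eq2−eq1, eq2−eq3 (x²,y² cancel):
  -41.582·x + 72.396·y = 704.132928
  11.188·x + 141.538·y = -1784.549615
det = -41.582·141.538 − 72.396·11.188 = -6695.399564
x = (704.132928·141.538 − 72.396·-1784.549615) / -6695.399564 = -34.181055
y = (-41.582·-1784.549615 − 704.132928·11.188) / -6695.399564 = -9.906399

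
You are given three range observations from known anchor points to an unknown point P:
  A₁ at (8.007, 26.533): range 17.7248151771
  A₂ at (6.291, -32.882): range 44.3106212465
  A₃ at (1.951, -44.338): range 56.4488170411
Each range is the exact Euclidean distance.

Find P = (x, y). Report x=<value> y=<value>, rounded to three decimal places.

eq1: (x − 8.007)² + (y − 26.533)² = 17.7248151771²
eq2: (x − 6.291)² + (y + 32.882)² = 44.3106212465²
eq3: (x − 1.951)² + (y + 44.338)² = 56.4488170411²
eq3−eq2, eq3−eq1 (x²,y² cancel):
  8.680·x + 22.912·y = 374.175750
  12.112·x + 141.742·y = 1670.747365
det = 8.680·141.742 − 22.912·12.112 = 952.810416
x = (374.175750·141.742 − 22.912·1670.747365) / 952.810416 = 15.487085
y = (8.680·1670.747365 − 374.175750·12.112) / 952.810416 = 10.463855

x=15.487 y=10.464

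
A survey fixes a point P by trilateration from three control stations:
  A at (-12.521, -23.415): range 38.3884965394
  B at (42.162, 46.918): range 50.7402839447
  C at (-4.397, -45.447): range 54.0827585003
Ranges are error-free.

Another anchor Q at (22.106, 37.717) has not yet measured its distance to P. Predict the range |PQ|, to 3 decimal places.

33.202

eq1: (x + 12.521)² + (y + 23.415)² = 38.3884965394²
eq2: (x − 42.162)² + (y − 46.918)² = 50.7402839447²
eq3: (x + 4.397)² + (y + 45.447)² = 54.0827585003²
eq3−eq1, eq3−eq2 (x²,y² cancel):
  -16.248·x + 44.064·y = 71.542348
  93.118·x + 184.730·y = 2244.537902
det = -16.248·184.730 − 44.064·93.118 = -7104.644592
x = (71.542348·184.730 − 44.064·2244.537902) / -7104.644592 = 12.060744
y = (-16.248·2244.537902 − 71.542348·93.118) / -7104.644592 = 6.070836
|P − Q| = √((12.060744 − 22.106)² + (6.070836 − 37.717)²) = 33.202212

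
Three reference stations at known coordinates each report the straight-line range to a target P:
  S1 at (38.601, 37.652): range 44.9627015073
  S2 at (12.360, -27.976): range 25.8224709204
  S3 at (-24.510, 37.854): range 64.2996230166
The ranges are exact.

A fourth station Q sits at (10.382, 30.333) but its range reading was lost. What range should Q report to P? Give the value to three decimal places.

37.509

eq1: (x − 38.601)² + (y − 37.652)² = 44.9627015073²
eq2: (x − 12.360)² + (y + 27.976)² = 25.8224709204²
eq3: (x + 24.510)² + (y − 37.854)² = 64.2996230166²
eq1−eq3, eq1−eq2 (x²,y² cancel):
  -126.222·x + 0.404·y = -2986.841882
  -52.482·x − 131.256·y = -617.439607
det = -126.222·-131.256 − 0.404·-52.482 = 16588.597560
x = (-2986.841882·-131.256 − 0.404·-617.439607) / 16588.597560 = 23.648193
y = (-126.222·-617.439607 − -2986.841882·-52.482) / 16588.597560 = -4.751515
|P − Q| = √((23.648193 − 10.382)² + (-4.751515 − 30.333)²) = 37.508867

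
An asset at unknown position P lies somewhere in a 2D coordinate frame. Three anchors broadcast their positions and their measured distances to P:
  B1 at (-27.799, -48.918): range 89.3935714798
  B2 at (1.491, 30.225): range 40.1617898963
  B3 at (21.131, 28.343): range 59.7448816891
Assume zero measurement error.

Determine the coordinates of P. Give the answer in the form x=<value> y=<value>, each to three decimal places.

x=-37.475 y=39.950

eq1: (x + 27.799)² + (y + 48.918)² = 89.3935714798²
eq2: (x − 1.491)² + (y − 30.225)² = 40.1617898963²
eq3: (x − 21.131)² + (y − 28.343)² = 59.7448816891²
eq3−eq2, eq3−eq1 (x²,y² cancel):
  -39.280·x + 3.764·y = 1622.410416
  -97.860·x − 154.522·y = -2505.849419
det = -39.280·-154.522 − 3.764·-97.860 = 6437.969200
x = (1622.410416·-154.522 − 3.764·-2505.849419) / 6437.969200 = -37.475495
y = (-39.280·-2505.849419 − 1622.410416·-97.860) / 6437.969200 = 39.950307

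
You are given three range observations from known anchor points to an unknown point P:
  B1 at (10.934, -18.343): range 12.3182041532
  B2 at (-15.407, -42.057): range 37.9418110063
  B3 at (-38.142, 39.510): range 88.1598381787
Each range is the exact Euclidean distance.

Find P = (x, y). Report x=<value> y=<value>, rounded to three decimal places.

eq1: (x − 10.934)² + (y + 18.343)² = 12.3182041532²
eq2: (x + 15.407)² + (y + 42.057)² = 37.9418110063²
eq3: (x + 38.142)² + (y − 39.510)² = 88.1598381787²
eq1−eq2, eq1−eq3 (x²,y² cancel):
  -52.682·x − 47.428·y = 262.306024
  -98.152·x + 115.706·y = -5060.584655
det = -52.682·115.706 − -47.428·-98.152 = -10750.776548
x = (262.306024·115.706 − -47.428·-5060.584655) / -10750.776548 = 19.502129
y = (-52.682·-5060.584655 − 262.306024·-98.152) / -10750.776548 = -27.193160

x=19.502 y=-27.193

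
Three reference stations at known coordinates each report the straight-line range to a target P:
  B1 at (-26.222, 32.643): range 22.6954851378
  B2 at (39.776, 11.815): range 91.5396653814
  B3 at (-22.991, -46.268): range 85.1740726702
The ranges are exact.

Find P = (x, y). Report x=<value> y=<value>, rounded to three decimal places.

eq1: (x + 26.222)² + (y − 32.643)² = 22.6954851378²
eq2: (x − 39.776)² + (y − 11.815)² = 91.5396653814²
eq3: (x + 22.991)² + (y + 46.268)² = 85.1740726702²
eq3−eq1, eq3−eq2 (x²,y² cancel):
  -6.462·x + 157.822·y = 5823.382438
  125.534·x + 116.166·y = -2072.477187
det = -6.462·116.166 − 157.822·125.534 = -20562.691640
x = (5823.382438·116.166 − 157.822·-2072.477187) / -20562.691640 = -48.804970
y = (-6.462·-2072.477187 − 5823.382438·125.534) / -20562.691640 = 34.900107

x=-48.805 y=34.900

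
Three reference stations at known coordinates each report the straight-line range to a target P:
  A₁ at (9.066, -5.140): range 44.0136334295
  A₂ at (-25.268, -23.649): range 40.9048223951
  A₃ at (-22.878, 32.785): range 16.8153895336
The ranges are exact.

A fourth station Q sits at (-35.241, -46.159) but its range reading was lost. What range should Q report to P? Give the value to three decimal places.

eq1: (x − 9.066)² + (y + 5.140)² = 44.0136334295²
eq2: (x + 25.268)² + (y + 23.649)² = 40.9048223951²
eq3: (x + 22.878)² + (y − 32.785)² = 16.8153895336²
eq2−eq3, eq2−eq1 (x²,y² cancel):
  4.780·x + 112.868·y = 1790.959254
  68.668·x + 37.018·y = -1353.130501
det = 4.780·37.018 − 112.868·68.668 = -7573.473784
x = (1790.959254·37.018 − 112.868·-1353.130501) / -7573.473784 = -28.919736
y = (4.780·-1353.130501 − 1790.959254·68.668) / -7573.473784 = 17.092494
|P − Q| = √((-28.919736 − -35.241)² + (17.092494 − -46.159)²) = 63.566578

63.567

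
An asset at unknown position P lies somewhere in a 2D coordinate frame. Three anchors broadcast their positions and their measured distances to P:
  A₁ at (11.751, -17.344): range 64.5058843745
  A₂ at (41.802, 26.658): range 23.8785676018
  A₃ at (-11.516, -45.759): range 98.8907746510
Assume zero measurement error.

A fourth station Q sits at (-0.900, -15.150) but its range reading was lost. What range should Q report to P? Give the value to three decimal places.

66.597

eq1: (x − 11.751)² + (y + 17.344)² = 64.5058843745²
eq2: (x − 41.802)² + (y − 26.658)² = 23.8785676018²
eq3: (x + 11.516)² + (y + 45.759)² = 98.8907746510²
eq1−eq2, eq1−eq3 (x²,y² cancel):
  60.102·x + 88.004·y = 5609.978959
  -46.534·x − 56.830·y = -3830.772192
det = 60.102·-56.830 − 88.004·-46.534 = 679.581476
x = (5609.978959·-56.830 − 88.004·-3830.772192) / 679.581476 = 26.940363
y = (60.102·-3830.772192 − 5609.978959·-46.534) / 679.581476 = 45.348044
|P − Q| = √((26.940363 − -0.900)² + (45.348044 − -15.150)²) = 66.596540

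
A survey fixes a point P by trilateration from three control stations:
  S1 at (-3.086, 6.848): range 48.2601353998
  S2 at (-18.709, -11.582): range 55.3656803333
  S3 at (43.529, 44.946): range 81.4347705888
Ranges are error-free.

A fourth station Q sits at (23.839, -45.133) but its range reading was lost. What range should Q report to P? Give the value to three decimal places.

105.413

eq1: (x + 3.086)² + (y − 6.848)² = 48.2601353998²
eq2: (x + 18.709)² + (y + 11.582)² = 55.3656803333²
eq3: (x − 43.529)² + (y − 44.946)² = 81.4347705888²
eq3−eq2, eq3−eq1 (x²,y² cancel):
  -124.476·x − 113.056·y = 135.515950
  -93.230·x − 76.196·y = 444.082935
det = -124.476·-76.196 − -113.056·-93.230 = -1055.637584
x = (135.515950·-76.196 − -113.056·444.082935) / -1055.637584 = -37.778559
y = (-124.476·444.082935 − 135.515950·-93.230) / -1055.637584 = 40.395981
|P − Q| = √((-37.778559 − 23.839)² + (40.395981 − -45.133)²) = 105.413140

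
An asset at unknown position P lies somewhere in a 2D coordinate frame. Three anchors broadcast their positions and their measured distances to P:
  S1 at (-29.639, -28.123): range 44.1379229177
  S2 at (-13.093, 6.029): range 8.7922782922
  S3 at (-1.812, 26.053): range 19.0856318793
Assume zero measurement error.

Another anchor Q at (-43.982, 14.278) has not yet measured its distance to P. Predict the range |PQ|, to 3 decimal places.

eq1: (x + 29.639)² + (y + 28.123)² = 44.1379229177²
eq2: (x + 13.093)² + (y − 6.029)² = 8.7922782922²
eq3: (x + 1.812)² + (y − 26.053)² = 19.0856318793²
eq3−eq2, eq3−eq1 (x²,y² cancel):
  -22.562·x − 40.048·y = -187.309476
  -55.654·x − 108.352·y = -596.563598
det = -22.562·-108.352 − -40.048·-55.654 = 215.806432
x = (-187.309476·-108.352 − -40.048·-596.563598) / 215.806432 = -16.662259
y = (-22.562·-596.563598 − -187.309476·-55.654) / 215.806432 = 14.064207
|P − Q| = √((-16.662259 − -43.982)² + (14.064207 − 14.278)²) = 27.320578

27.321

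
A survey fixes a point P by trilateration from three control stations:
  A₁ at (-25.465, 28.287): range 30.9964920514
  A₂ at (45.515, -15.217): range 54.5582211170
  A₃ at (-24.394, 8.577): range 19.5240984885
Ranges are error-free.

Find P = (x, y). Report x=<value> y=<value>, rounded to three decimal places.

eq1: (x + 25.465)² + (y − 28.287)² = 30.9964920514²
eq2: (x − 45.515)² + (y + 15.217)² = 54.5582211170²
eq3: (x + 24.394)² + (y − 8.577)² = 19.5240984885²
eq3−eq2, eq3−eq1 (x²,y² cancel):
  139.818·x − 47.588·y = -960.868921
  -2.142·x + 39.420·y = 200.396331
det = 139.818·39.420 − -47.588·-2.142 = 5409.692064
x = (-960.868921·39.420 − -47.588·200.396331) / 5409.692064 = -5.238929
y = (139.818·200.396331 − -960.868921·-2.142) / 5409.692064 = 4.798948

x=-5.239 y=4.799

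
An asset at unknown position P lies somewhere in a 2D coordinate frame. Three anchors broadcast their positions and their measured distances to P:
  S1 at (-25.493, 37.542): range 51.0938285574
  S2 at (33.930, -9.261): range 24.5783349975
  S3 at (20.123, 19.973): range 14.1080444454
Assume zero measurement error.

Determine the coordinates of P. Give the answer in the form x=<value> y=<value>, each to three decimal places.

eq1: (x + 25.493)² + (y − 37.542)² = 51.0938285574²
eq2: (x − 33.930)² + (y + 9.261)² = 24.5783349975²
eq3: (x − 20.123)² + (y − 19.973)² = 14.1080444454²
eq1−eq3, eq1−eq2 (x²,y² cancel):
  91.232·x − 35.138·y = 1156.103444
  118.846·x − 93.606·y = 1184.200973
det = 91.232·-93.606 − -35.138·118.846 = -4363.851844
x = (1156.103444·-93.606 − -35.138·1184.200973) / -4363.851844 = 15.263526
y = (91.232·1184.200973 − 1156.103444·118.846) / -4363.851844 = 6.728287

x=15.264 y=6.728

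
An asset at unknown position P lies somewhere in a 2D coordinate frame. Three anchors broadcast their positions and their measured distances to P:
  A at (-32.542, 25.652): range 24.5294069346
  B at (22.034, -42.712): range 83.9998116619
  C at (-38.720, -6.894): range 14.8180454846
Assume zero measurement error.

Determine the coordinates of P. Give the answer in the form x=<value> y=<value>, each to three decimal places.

eq1: (x + 32.542)² + (y − 25.652)² = 24.5294069346²
eq2: (x − 22.034)² + (y + 42.712)² = 83.9998116619²
eq3: (x + 38.720)² + (y + 6.894)² = 14.8180454846²
eq2−eq1, eq2−eq3 (x²,y² cancel):
  -109.152·x + 136.728·y = 5861.471323
  -121.508·x + 71.636·y = 6073.347423
det = -109.152·71.636 − 136.728·-121.508 = 8794.333152
x = (5861.471323·71.636 − 136.728·6073.347423) / 8794.333152 = -46.678273
y = (-109.152·6073.347423 − 5861.471323·-121.508) / 8794.333152 = 5.605614

x=-46.678 y=5.606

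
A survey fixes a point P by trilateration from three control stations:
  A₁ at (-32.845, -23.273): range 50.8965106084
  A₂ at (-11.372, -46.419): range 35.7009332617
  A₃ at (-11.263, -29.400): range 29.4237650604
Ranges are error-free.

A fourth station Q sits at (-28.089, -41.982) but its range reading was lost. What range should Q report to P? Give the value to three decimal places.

48.728

eq1: (x + 32.845)² + (y + 23.273)² = 50.8965106084²
eq2: (x + 11.372)² + (y + 46.419)² = 35.7009332617²
eq3: (x + 11.263)² + (y + 29.400)² = 29.4237650604²
eq3−eq1, eq3−eq2 (x²,y² cancel):
  -43.164·x + 12.254·y = -1095.485457
  -0.218·x − 34.038·y = 884.032091
det = -43.164·-34.038 − 12.254·-0.218 = 1471.887604
x = (-1095.485457·-34.038 − 12.254·884.032091) / 1471.887604 = 17.973658
y = (-43.164·884.032091 − -1095.485457·-0.218) / 1471.887604 = -26.087031
|P − Q| = √((17.973658 − -28.089)² + (-26.087031 − -41.982)²) = 48.728006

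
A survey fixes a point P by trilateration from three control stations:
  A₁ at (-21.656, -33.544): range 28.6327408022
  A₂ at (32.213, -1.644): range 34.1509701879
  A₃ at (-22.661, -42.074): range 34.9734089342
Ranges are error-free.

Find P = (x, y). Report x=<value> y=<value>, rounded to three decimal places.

x=1.699 y=-16.979

eq1: (x + 21.656)² + (y + 33.544)² = 28.6327408022²
eq2: (x − 32.213)² + (y + 1.644)² = 34.1509701879²
eq3: (x + 22.661)² + (y + 42.074)² = 34.9734089342²
eq2−eq3, eq2−eq1 (x²,y² cancel):
  -109.748·x − 80.860·y = 1186.511724
  -107.738·x − 63.800·y = 900.257086
det = -109.748·-63.800 − -80.860·-107.738 = -1709.772280
x = (1186.511724·-63.800 − -80.860·900.257086) / -1709.772280 = 1.698858
y = (-109.748·900.257086 − 1186.511724·-107.738) / -1709.772280 = -16.979446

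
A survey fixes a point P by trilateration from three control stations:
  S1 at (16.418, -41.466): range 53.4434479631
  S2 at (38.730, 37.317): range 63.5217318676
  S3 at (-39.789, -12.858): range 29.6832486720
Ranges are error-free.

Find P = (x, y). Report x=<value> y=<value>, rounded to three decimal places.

x=-14.264 y=2.293

eq1: (x − 16.418)² + (y + 41.466)² = 53.4434479631²
eq2: (x − 38.730)² + (y − 37.317)² = 63.5217318676²
eq3: (x + 39.789)² + (y + 12.858)² = 29.6832486720²
eq1−eq3, eq1−eq2 (x²,y² cancel):
  -112.414·x + 57.216·y = 1734.619683
  44.624·x + 157.566·y = -275.216780
det = -112.414·157.566 − 57.216·44.624 = -20265.831108
x = (1734.619683·157.566 − 57.216·-275.216780) / -20265.831108 = -14.263609
y = (-112.414·-275.216780 − 1734.619683·44.624) / -20265.831108 = 2.292896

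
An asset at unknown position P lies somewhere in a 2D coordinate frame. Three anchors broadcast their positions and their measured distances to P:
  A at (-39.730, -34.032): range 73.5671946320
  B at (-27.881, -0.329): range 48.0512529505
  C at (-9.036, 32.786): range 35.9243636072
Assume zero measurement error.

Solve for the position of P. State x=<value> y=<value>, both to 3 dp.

x=18.980 y=10.299

eq1: (x + 39.730)² + (y + 34.032)² = 73.5671946320²
eq2: (x + 27.881)² + (y + 0.329)² = 48.0512529505²
eq3: (x + 9.036)² + (y − 32.786)² = 35.9243636072²
eq2−eq1, eq2−eq3 (x²,y² cancel):
  -23.698·x − 67.406·y = -1144.017694
  37.690·x + 66.230·y = 1397.475700
det = -23.698·66.230 − -67.406·37.690 = 971.013600
x = (-1144.017694·66.230 − -67.406·1397.475700) / 971.013600 = 18.980120
y = (-23.698·1397.475700 − -1144.017694·37.690) / 971.013600 = 10.299184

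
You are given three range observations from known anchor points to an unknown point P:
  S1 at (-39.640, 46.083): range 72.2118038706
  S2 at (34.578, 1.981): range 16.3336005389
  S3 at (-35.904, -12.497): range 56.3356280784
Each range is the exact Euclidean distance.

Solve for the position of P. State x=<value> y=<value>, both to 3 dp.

eq1: (x + 39.640)² + (y − 46.083)² = 72.2118038706²
eq2: (x − 34.578)² + (y − 1.981)² = 16.3336005389²
eq3: (x + 35.904)² + (y + 12.497)² = 56.3356280784²
eq2−eq1, eq2−eq3 (x²,y² cancel):
  -148.436·x + 88.204·y = -2452.348068
  -140.964·x − 28.956·y = -2661.206704
det = -148.436·-28.956 − 88.204·-140.964 = 16731.701472
x = (-2452.348068·-28.956 − 88.204·-2661.206704) / 16731.701472 = 18.273053
y = (-148.436·-2661.206704 − -2452.348068·-140.964) / 16731.701472 = 2.948062

x=18.273 y=2.948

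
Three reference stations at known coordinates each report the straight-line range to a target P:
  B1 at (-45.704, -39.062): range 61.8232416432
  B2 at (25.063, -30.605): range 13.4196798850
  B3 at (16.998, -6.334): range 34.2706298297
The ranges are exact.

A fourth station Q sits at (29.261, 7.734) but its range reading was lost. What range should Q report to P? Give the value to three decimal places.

eq1: (x + 45.704)² + (y + 39.062)² = 61.8232416432²
eq2: (x − 25.063)² + (y + 30.605)² = 13.4196798850²
eq3: (x − 16.998)² + (y + 6.334)² = 34.2706298297²
eq2−eq1, eq2−eq3 (x²,y² cancel):
  -141.534·x − 16.914·y = -1592.149933
  -16.130·x + 48.542·y = -2230.156695
det = -141.534·48.542 − -16.914·-16.130 = -7143.166248
x = (-1592.149933·48.542 − -16.914·-2230.156695) / -7143.166248 = 16.100285
y = (-141.534·-2230.156695 − -1592.149933·-16.130) / -7143.166248 = -40.592870
|P − Q| = √((16.100285 − 29.261)² + (-40.592870 − 7.734)²) = 50.086832

50.087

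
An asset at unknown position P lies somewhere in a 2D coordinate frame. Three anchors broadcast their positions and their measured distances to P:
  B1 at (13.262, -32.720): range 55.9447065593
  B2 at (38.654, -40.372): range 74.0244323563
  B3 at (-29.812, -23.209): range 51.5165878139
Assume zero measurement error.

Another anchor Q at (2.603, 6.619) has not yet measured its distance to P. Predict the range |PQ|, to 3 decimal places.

eq1: (x − 13.262)² + (y + 32.720)² = 55.9447065593²
eq2: (x − 38.654)² + (y + 40.372)² = 74.0244323563²
eq3: (x + 29.812)² + (y + 23.209)² = 51.5165878139²
eq2−eq1, eq2−eq3 (x²,y² cancel):
  -50.784·x + 15.304·y = 472.255338
  -136.932·x + 34.326·y = 1129.040691
det = -50.784·34.326 − 15.304·-136.932 = 352.395744
x = (472.255338·34.326 − 15.304·1129.040691) / 352.395744 = -3.031257
y = (-50.784·1129.040691 − 472.255338·-136.932) / 352.395744 = 20.799529
|P − Q| = √((-3.031257 − 2.603)² + (20.799529 − 6.619)²) = 15.258842

15.259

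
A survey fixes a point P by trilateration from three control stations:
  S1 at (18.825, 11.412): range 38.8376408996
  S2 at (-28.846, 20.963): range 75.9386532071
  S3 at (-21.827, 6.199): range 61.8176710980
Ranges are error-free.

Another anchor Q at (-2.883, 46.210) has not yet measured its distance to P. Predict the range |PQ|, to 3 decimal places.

eq1: (x − 18.825)² + (y − 11.412)² = 38.8376408996²
eq2: (x + 28.846)² + (y − 20.963)² = 75.9386532071²
eq3: (x + 21.827)² + (y − 6.199)² = 61.8176710980²
eq1−eq2, eq1−eq3 (x²,y² cancel):
  -95.342·x + 19.102·y = -3471.391984
  -81.304·x − 10.426·y = -2282.830948
det = -95.342·-10.426 − 19.102·-81.304 = 2547.104700
x = (-3471.391984·-10.426 − 19.102·-2282.830948) / 2547.104700 = 31.329442
y = (-95.342·-2282.830948 − -3471.391984·-81.304) / 2547.104700 = -25.357570
|P − Q| = √((31.329442 − -2.883)² + (-25.357570 − 46.210)²) = 79.324702

79.325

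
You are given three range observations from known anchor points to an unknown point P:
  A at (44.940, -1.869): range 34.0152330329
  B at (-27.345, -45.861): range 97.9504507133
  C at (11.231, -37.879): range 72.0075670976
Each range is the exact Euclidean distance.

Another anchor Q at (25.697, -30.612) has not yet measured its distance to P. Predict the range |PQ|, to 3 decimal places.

eq1: (x − 44.940)² + (y + 1.869)² = 34.0152330329²
eq2: (x + 27.345)² + (y + 45.861)² = 97.9504507133²
eq3: (x − 11.231)² + (y + 37.879)² = 72.0075670976²
eq2−eq1, eq2−eq3 (x²,y² cancel):
  144.570·x + 87.984·y = 7609.371132
  77.152·x + 15.964·y = 3119.174732
det = 144.570·15.964 − 87.984·77.152 = -4480.226088
x = (7609.371132·15.964 − 87.984·3119.174732) / -4480.226088 = 34.141462
y = (144.570·3119.174732 − 7609.371132·77.152) / -4480.226088 = 30.386661
|P − Q| = √((34.141462 − 25.697)² + (30.386661 − -30.612)²) = 61.580399

61.580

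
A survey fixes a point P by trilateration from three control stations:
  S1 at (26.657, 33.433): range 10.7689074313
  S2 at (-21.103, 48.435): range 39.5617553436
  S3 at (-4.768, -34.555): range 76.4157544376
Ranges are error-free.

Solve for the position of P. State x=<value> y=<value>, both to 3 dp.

x=17.224 y=38.628

eq1: (x − 26.657)² + (y − 33.433)² = 10.7689074313²
eq2: (x + 21.103)² + (y − 48.435)² = 39.5617553436²
eq3: (x + 4.768)² + (y + 34.555)² = 76.4157544376²
eq2−eq3, eq2−eq1 (x²,y² cancel):
  32.670·x − 165.980·y = -5848.739025
  95.520·x − 30.004·y = 486.238423
det = 32.670·-30.004 − -165.980·95.520 = 14874.178920
x = (-5848.739025·-30.004 − -165.980·486.238423) / 14874.178920 = 17.223903
y = (32.670·486.238423 − -5848.739025·95.520) / 14874.178920 = 38.627810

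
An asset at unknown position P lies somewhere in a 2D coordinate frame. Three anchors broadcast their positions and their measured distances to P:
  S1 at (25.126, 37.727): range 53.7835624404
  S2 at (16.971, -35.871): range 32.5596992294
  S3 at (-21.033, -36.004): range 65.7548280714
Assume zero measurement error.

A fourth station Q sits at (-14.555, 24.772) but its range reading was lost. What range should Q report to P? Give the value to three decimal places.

67.442

eq1: (x − 25.126)² + (y − 37.727)² = 53.7835624404²
eq2: (x − 16.971)² + (y + 35.871)² = 32.5596992294²
eq3: (x + 21.033)² + (y + 36.004)² = 65.7548280714²
eq2−eq3, eq2−eq1 (x²,y² cancel):
  -76.008·x − 0.266·y = -3099.631778
  16.310·x + 147.196·y = -1352.638652
det = -76.008·147.196 − -0.266·16.310 = -11183.735108
x = (-3099.631778·147.196 − -0.266·-1352.638652) / -11183.735108 = 40.828328
y = (-76.008·-1352.638652 − -3099.631778·16.310) / -11183.735108 = -13.713339
|P − Q| = √((40.828328 − -14.555)² + (-13.713339 − 24.772)²) = 67.442081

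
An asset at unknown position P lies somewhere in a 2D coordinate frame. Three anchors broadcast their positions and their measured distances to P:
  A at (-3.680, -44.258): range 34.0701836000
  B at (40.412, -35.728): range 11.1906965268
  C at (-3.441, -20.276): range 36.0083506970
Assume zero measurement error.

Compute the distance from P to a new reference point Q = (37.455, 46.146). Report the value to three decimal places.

81.986

eq1: (x + 3.680)² + (y + 44.258)² = 34.0701836000²
eq2: (x − 40.412)² + (y + 35.728)² = 11.1906965268²
eq3: (x + 3.441)² + (y + 20.276)² = 36.0083506970²
eq2−eq3, eq2−eq1 (x²,y² cancel):
  -87.706·x + 30.904·y = -3658.032702
  -88.184·x − 17.060·y = -1972.852486
det = -87.706·-17.060 − 30.904·-88.184 = 4221.502696
x = (-3658.032702·-17.060 − 30.904·-1972.852486) / 4221.502696 = 29.225392
y = (-87.706·-1972.852486 − -3658.032702·-88.184) / 4221.502696 = -35.425527
|P − Q| = √((29.225392 − 37.455)² + (-35.425527 − 46.146)²) = 81.985611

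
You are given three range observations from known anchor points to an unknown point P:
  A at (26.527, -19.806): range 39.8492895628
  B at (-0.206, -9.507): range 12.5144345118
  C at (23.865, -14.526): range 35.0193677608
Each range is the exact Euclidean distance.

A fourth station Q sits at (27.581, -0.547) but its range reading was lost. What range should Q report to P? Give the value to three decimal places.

35.388

eq1: (x − 26.527)² + (y + 19.806)² = 39.8492895628²
eq2: (x + 0.206)² + (y + 9.507)² = 12.5144345118²
eq3: (x − 23.865)² + (y + 14.526)² = 35.0193677608²
eq3−eq2, eq3−eq1 (x²,y² cancel):
  -48.142·x + 10.038·y = 379.627631
  5.324·x − 10.560·y = -46.193296
det = -48.142·-10.560 − 10.038·5.324 = 454.937208
x = (379.627631·-10.560 − 10.038·-46.193296) / 454.937208 = -7.792679
y = (-48.142·-46.193296 − 379.627631·5.324) / 454.937208 = 0.445556
|P − Q| = √((-7.792679 − 27.581)² + (0.445556 − -0.547)²) = 35.387601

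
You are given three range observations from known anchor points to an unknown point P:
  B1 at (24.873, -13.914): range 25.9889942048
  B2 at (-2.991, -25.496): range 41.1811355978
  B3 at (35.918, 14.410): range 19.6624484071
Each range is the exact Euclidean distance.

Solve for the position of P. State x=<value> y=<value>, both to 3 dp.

x=16.604 y=10.724

eq1: (x − 24.873)² + (y + 13.914)² = 25.9889942048²
eq2: (x + 2.991)² + (y + 25.496)² = 41.1811355978²
eq3: (x − 35.918)² + (y − 14.410)² = 19.6624484071²
eq1−eq2, eq1−eq3 (x²,y² cancel):
  -55.728·x − 23.164·y = -1173.731537
  22.090·x + 56.648·y = 974.301241
det = -55.728·56.648 − -23.164·22.090 = -2645.186984
x = (-1173.731537·56.648 − -23.164·974.301241) / -2645.186984 = 16.604055
y = (-55.728·974.301241 − -1173.731537·22.090) / -2645.186984 = 10.724433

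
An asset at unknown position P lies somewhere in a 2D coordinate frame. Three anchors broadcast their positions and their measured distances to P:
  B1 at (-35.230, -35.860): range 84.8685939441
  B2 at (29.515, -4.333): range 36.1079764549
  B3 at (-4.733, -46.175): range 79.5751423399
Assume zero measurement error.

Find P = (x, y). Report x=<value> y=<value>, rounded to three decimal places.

eq1: (x + 35.230)² + (y + 35.860)² = 84.8685939441²
eq2: (x − 29.515)² + (y + 4.333)² = 36.1079764549²
eq3: (x + 4.733)² + (y + 46.175)² = 79.5751423399²
eq3−eq1, eq3−eq2 (x²,y² cancel):
  -60.994·x + 20.630·y = -497.914374
  68.496·x + 83.684·y = 3763.795515
det = -60.994·83.684 − 20.630·68.496 = -6517.294376
x = (-497.914374·83.684 − 20.630·3763.795515) / -6517.294376 = 18.307377
y = (-60.994·3763.795515 − -497.914374·68.496) / -6517.294376 = 29.991556

x=18.307 y=29.992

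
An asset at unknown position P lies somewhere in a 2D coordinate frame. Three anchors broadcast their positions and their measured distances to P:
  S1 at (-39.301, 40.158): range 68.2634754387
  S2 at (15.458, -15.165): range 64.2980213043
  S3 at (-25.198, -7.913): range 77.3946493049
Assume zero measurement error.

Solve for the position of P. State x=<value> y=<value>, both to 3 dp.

eq1: (x + 39.301)² + (y − 40.158)² = 68.2634754387²
eq2: (x − 15.458)² + (y + 15.165)² = 64.2980213043²
eq3: (x + 25.198)² + (y + 7.913)² = 77.3946493049²
eq3−eq1, eq3−eq2 (x²,y² cancel):
  -28.206·x + 96.142·y = 3789.708454
  81.312·x − 14.504·y = 1627.068413
det = -28.206·-14.504 − 96.142·81.312 = -7408.398480
x = (3789.708454·-14.504 − 96.142·1627.068413) / -7408.398480 = 28.534581
y = (-28.206·1627.068413 − 3789.708454·81.312) / -7408.398480 = 47.789258

x=28.535 y=47.789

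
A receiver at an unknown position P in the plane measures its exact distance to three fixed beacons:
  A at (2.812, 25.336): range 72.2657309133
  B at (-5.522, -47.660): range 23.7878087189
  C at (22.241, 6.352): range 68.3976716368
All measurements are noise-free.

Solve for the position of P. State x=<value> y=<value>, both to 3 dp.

x=-28.046 y=-40.010

eq1: (x − 2.812)² + (y − 25.336)² = 72.2657309133²
eq2: (x + 5.522)² + (y + 47.660)² = 23.7878087189²
eq3: (x − 22.241)² + (y − 6.352)² = 68.3976716368²
eq2−eq1, eq2−eq3 (x²,y² cancel):
  16.668·x + 145.992·y = -6308.623865
  55.526·x + 108.024·y = -5879.339741
det = 16.668·108.024 − 145.992·55.526 = -6305.807760
x = (-6308.623865·108.024 − 145.992·-5879.339741) / -6305.807760 = -28.046174
y = (16.668·-5879.339741 − -6308.623865·55.526) / -6305.807760 = -40.010071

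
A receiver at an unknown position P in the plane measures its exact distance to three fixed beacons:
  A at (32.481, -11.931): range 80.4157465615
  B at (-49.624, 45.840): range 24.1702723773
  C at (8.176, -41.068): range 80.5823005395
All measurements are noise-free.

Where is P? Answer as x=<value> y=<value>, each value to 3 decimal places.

x=-39.519 y=23.883

eq1: (x − 32.481)² + (y + 11.931)² = 80.4157465615²
eq2: (x + 49.624)² + (y − 45.840)² = 24.1702723773²
eq3: (x − 8.176)² + (y + 41.068)² = 80.5823005395²
eq1−eq3, eq1−eq2 (x²,y² cancel):
  -48.610·x − 58.274·y = 529.248613
  -164.210·x + 115.542·y = 9248.973082
det = -48.610·115.542 − -58.274·-164.210 = -15185.670160
x = (529.248613·115.542 − -58.274·9248.973082) / -15185.670160 = -39.519171
y = (-48.610·9248.973082 − 529.248613·-164.210) / -15185.670160 = 23.883349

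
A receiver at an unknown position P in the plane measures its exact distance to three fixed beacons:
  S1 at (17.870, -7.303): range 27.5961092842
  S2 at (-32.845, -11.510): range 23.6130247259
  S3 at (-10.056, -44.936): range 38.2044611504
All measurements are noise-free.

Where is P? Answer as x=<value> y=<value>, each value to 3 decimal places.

eq1: (x − 17.870)² + (y + 7.303)² = 27.5961092842²
eq2: (x + 32.845)² + (y + 11.510)² = 23.6130247259²
eq3: (x + 10.056)² + (y + 44.936)² = 38.2044611504²
eq3−eq1, eq3−eq2 (x²,y² cancel):
  55.852·x + 75.266·y = -1049.660919
  -45.578·x + 66.852·y = -7.087192
det = 55.852·66.852 − 75.266·-45.578 = 7164.291652
x = (-1049.660919·66.852 − 75.266·-7.087192) / 7164.291652 = -9.720222
y = (55.852·-7.087192 − -1049.660919·-45.578) / 7164.291652 = -6.733014

x=-9.720 y=-6.733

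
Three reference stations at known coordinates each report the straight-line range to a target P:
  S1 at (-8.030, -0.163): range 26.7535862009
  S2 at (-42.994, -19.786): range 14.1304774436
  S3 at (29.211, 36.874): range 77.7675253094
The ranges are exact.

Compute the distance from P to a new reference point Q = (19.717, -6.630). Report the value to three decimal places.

52.795

eq1: (x + 8.030)² + (y + 0.163)² = 26.7535862009²
eq2: (x + 42.994)² + (y + 19.786)² = 14.1304774436²
eq3: (x − 29.211)² + (y − 36.874)² = 77.7675253094²
eq3−eq2, eq3−eq1 (x²,y² cancel):
  -144.410·x − 113.320·y = 5875.113035
  -74.482·x − 74.074·y = 3183.566690
det = -144.410·-74.074 − -113.320·-74.482 = 2256.726100
x = (5875.113035·-74.074 − -113.320·3183.566690) / 2256.726100 = -32.982002
y = (-144.410·3183.566690 − 5875.113035·-74.482) / 2256.726100 = -9.814526
|P − Q| = √((-32.982002 − 19.717)² + (-9.814526 − -6.630)²) = 52.795133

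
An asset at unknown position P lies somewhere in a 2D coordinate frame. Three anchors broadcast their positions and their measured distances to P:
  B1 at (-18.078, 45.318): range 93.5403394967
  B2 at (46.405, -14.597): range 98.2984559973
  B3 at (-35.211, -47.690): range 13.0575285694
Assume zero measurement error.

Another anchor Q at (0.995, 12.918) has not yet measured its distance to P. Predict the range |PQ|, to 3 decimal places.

eq1: (x + 18.078)² + (y − 45.318)² = 93.5403394967²
eq2: (x − 46.405)² + (y + 14.597)² = 98.2984559973²
eq3: (x + 35.211)² + (y + 47.690)² = 13.0575285694²
eq3−eq1, eq3−eq2 (x²,y² cancel):
  34.266·x + 186.016·y = -9712.911474
  163.232·x + 66.186·y = -10639.741586
det = 34.266·66.186 − 186.016·163.232 = -28095.834236
x = (-9712.911474·66.186 − 186.016·-10639.741586) / -28095.834236 = -47.562333
y = (34.266·-10639.741586 − -9712.911474·163.232) / -28095.834236 = -43.454007
|P − Q| = √((-47.562333 − 0.995)² + (-43.454007 − 12.918)²) = 74.401732

74.402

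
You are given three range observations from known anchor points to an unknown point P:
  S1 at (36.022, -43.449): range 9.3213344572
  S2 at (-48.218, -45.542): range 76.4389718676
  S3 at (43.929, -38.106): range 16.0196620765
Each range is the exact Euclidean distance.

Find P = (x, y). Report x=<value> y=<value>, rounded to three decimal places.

x=27.926 y=-38.830

eq1: (x − 36.022)² + (y + 43.449)² = 9.3213344572²
eq2: (x + 48.218)² + (y + 45.542)² = 76.4389718676²
eq3: (x − 43.929)² + (y + 38.106)² = 16.0196620765²
eq1−eq3, eq1−eq2 (x²,y² cancel):
  15.814·x + 10.686·y = 26.681895
  -168.480·x − 4.186·y = -4542.379941
det = 15.814·-4.186 − 10.686·-168.480 = 1734.179876
x = (26.681895·-4.186 − 10.686·-4542.379941) / 1734.179876 = 27.925697
y = (15.814·-4542.379941 − 26.681895·-168.480) / 1734.179876 = -38.829784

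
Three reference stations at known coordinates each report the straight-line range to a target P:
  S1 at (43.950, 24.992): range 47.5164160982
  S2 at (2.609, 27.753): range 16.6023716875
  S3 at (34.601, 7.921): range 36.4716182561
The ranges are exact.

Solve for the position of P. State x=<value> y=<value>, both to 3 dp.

eq1: (x − 43.950)² + (y − 24.992)² = 47.5164160982²
eq2: (x − 2.609)² + (y − 27.753)² = 16.6023716875²
eq3: (x − 34.601)² + (y − 7.921)² = 36.4716182561²
eq2−eq3, eq2−eq1 (x²,y² cancel):
  63.984·x − 39.664·y = -571.604641
  82.682·x − 5.522·y = -203.004379
det = 63.984·-5.522 − -39.664·82.682 = 2926.179200
x = (-571.604641·-5.522 − -39.664·-203.004379) / 2926.179200 = -1.673023
y = (63.984·-203.004379 − -571.604641·82.682) / 2926.179200 = 11.712332

x=-1.673 y=11.712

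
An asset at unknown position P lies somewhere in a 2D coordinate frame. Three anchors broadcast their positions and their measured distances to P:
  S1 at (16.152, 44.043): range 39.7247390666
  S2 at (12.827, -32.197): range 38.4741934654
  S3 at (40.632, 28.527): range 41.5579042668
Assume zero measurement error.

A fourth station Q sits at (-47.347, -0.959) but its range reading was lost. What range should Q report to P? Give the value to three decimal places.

eq1: (x − 16.152)² + (y − 44.043)² = 39.7247390666²
eq2: (x − 12.827)² + (y + 32.197)² = 38.4741934654²
eq3: (x − 40.632)² + (y − 28.527)² = 41.5579042668²
eq2−eq1, eq2−eq3 (x²,y² cancel):
  6.650·x + 152.480·y = 901.702884
  55.610·x + 121.448·y = 1016.774571
det = 6.650·121.448 − 152.480·55.610 = -7671.783600
x = (901.702884·121.448 − 152.480·1016.774571) / -7671.783600 = 5.934445
y = (6.650·1016.774571 − 901.702884·55.610) / -7671.783600 = 5.654767
|P − Q| = √((5.934445 − -47.347)² + (5.654767 − -0.959)²) = 53.690355

53.690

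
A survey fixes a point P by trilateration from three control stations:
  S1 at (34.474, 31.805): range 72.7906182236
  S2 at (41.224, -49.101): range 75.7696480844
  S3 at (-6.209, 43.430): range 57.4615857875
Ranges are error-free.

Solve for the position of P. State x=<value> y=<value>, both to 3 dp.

x=-24.327 y=-11.100

eq1: (x − 34.474)² + (y − 31.805)² = 72.7906182236²
eq2: (x − 41.224)² + (y + 49.101)² = 75.7696480844²
eq3: (x + 6.209)² + (y − 43.430)² = 57.4615857875²
eq2−eq3, eq2−eq1 (x²,y² cancel):
  -94.866·x + 185.062·y = 253.595934
  -13.500·x + 161.812·y = -1467.746207
det = -94.866·161.812 − 185.062·-13.500 = -12852.120192
x = (253.595934·161.812 − 185.062·-1467.746207) / -12852.120192 = -24.327419
y = (-94.866·-1467.746207 − 253.595934·-13.500) / -12852.120192 = -11.100329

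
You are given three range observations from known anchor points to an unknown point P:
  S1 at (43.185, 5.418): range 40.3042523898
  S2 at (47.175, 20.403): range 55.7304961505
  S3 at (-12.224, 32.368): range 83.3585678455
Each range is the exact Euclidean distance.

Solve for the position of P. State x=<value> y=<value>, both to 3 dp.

eq1: (x − 43.185)² + (y − 5.418)² = 40.3042523898²
eq2: (x − 47.175)² + (y − 20.403)² = 55.7304961505²
eq3: (x + 12.224)² + (y − 32.368)² = 83.3585678455²
eq3−eq2, eq3−eq1 (x²,y² cancel):
  118.798·x − 23.930·y = 5287.412066
  110.818·x − 53.900·y = 6021.403422
det = 118.798·-53.900 − -23.930·110.818 = -3751.337460
x = (5287.412066·-53.900 − -23.930·6021.403422) / -3751.337460 = 37.559758
y = (118.798·6021.403422 − 5287.412066·110.818) / -3751.337460 = -34.491766

x=37.560 y=-34.492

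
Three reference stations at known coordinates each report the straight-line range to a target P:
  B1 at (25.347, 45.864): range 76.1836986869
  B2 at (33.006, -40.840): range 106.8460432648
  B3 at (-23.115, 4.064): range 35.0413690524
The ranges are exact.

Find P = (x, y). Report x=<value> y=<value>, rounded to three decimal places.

x=-48.712 y=27.995

eq1: (x − 25.347)² + (y − 45.864)² = 76.1836986869²
eq2: (x − 33.006)² + (y + 40.840)² = 106.8460432648²
eq3: (x + 23.115)² + (y − 4.064)² = 35.0413690524²
eq2−eq3, eq2−eq1 (x²,y² cancel):
  -112.242·x + 89.808·y = 7981.697101
  -15.318·x + 173.408·y = 5600.796285
det = -112.242·173.408 − 89.808·-15.318 = -18087.981792
x = (7981.697101·173.408 − 89.808·5600.796285) / -18087.981792 = -48.711560
y = (-112.242·5600.796285 − 7981.697101·-15.318) / -18087.981792 = 27.995436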